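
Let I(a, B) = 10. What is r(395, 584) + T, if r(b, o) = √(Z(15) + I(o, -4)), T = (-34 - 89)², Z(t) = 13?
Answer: 15129 + √23 ≈ 15134.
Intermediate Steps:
T = 15129 (T = (-123)² = 15129)
r(b, o) = √23 (r(b, o) = √(13 + 10) = √23)
r(395, 584) + T = √23 + 15129 = 15129 + √23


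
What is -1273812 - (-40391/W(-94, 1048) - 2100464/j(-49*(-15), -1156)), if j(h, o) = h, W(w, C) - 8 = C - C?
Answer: -7443523463/5880 ≈ -1.2659e+6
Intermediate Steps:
W(w, C) = 8 (W(w, C) = 8 + (C - C) = 8 + 0 = 8)
-1273812 - (-40391/W(-94, 1048) - 2100464/j(-49*(-15), -1156)) = -1273812 - (-40391/8 - 2100464/((-49*(-15)))) = -1273812 - (-40391*1/8 - 2100464/735) = -1273812 - (-40391/8 - 2100464*1/735) = -1273812 - (-40391/8 - 2100464/735) = -1273812 - 1*(-46491097/5880) = -1273812 + 46491097/5880 = -7443523463/5880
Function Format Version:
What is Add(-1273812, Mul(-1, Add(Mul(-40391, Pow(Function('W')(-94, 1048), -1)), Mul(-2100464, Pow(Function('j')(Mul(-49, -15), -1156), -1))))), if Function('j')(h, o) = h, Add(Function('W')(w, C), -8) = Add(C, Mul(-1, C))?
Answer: Rational(-7443523463, 5880) ≈ -1.2659e+6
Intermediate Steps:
Function('W')(w, C) = 8 (Function('W')(w, C) = Add(8, Add(C, Mul(-1, C))) = Add(8, 0) = 8)
Add(-1273812, Mul(-1, Add(Mul(-40391, Pow(Function('W')(-94, 1048), -1)), Mul(-2100464, Pow(Function('j')(Mul(-49, -15), -1156), -1))))) = Add(-1273812, Mul(-1, Add(Mul(-40391, Pow(8, -1)), Mul(-2100464, Pow(Mul(-49, -15), -1))))) = Add(-1273812, Mul(-1, Add(Mul(-40391, Rational(1, 8)), Mul(-2100464, Pow(735, -1))))) = Add(-1273812, Mul(-1, Add(Rational(-40391, 8), Mul(-2100464, Rational(1, 735))))) = Add(-1273812, Mul(-1, Add(Rational(-40391, 8), Rational(-2100464, 735)))) = Add(-1273812, Mul(-1, Rational(-46491097, 5880))) = Add(-1273812, Rational(46491097, 5880)) = Rational(-7443523463, 5880)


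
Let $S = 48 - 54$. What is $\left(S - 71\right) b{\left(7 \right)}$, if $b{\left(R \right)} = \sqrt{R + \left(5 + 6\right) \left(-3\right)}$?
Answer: $- 77 i \sqrt{26} \approx - 392.62 i$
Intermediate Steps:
$b{\left(R \right)} = \sqrt{-33 + R}$ ($b{\left(R \right)} = \sqrt{R + 11 \left(-3\right)} = \sqrt{R - 33} = \sqrt{-33 + R}$)
$S = -6$
$\left(S - 71\right) b{\left(7 \right)} = \left(-6 - 71\right) \sqrt{-33 + 7} = - 77 \sqrt{-26} = - 77 i \sqrt{26}$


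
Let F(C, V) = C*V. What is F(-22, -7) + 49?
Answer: 203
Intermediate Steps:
F(-22, -7) + 49 = -22*(-7) + 49 = 154 + 49 = 203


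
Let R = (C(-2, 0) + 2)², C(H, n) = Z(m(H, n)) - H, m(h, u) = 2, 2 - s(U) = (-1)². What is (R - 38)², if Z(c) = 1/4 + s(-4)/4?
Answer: 5041/16 ≈ 315.06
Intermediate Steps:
s(U) = 1 (s(U) = 2 - 1*(-1)² = 2 - 1*1 = 2 - 1 = 1)
Z(c) = ½ (Z(c) = 1/4 + 1/4 = 1*(¼) + 1*(¼) = ¼ + ¼ = ½)
C(H, n) = ½ - H
R = 81/4 (R = ((½ - 1*(-2)) + 2)² = ((½ + 2) + 2)² = (5/2 + 2)² = (9/2)² = 81/4 ≈ 20.250)
(R - 38)² = (81/4 - 38)² = (-71/4)² = 5041/16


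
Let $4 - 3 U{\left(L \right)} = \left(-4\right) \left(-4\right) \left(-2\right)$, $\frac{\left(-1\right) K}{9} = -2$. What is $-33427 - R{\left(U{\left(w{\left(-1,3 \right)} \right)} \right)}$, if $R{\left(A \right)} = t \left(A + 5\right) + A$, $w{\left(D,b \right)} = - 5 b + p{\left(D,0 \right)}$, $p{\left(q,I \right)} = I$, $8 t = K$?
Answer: $- \frac{133909}{4} \approx -33477.0$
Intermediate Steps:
$K = 18$ ($K = \left(-9\right) \left(-2\right) = 18$)
$t = \frac{9}{4}$ ($t = \frac{1}{8} \cdot 18 = \frac{9}{4} \approx 2.25$)
$w{\left(D,b \right)} = - 5 b$ ($w{\left(D,b \right)} = - 5 b + 0 = - 5 b$)
$U{\left(L \right)} = 12$ ($U{\left(L \right)} = \frac{4}{3} - \frac{\left(-4\right) \left(-4\right) \left(-2\right)}{3} = \frac{4}{3} - \frac{16 \left(-2\right)}{3} = \frac{4}{3} - - \frac{32}{3} = \frac{4}{3} + \frac{32}{3} = 12$)
$R{\left(A \right)} = \frac{45}{4} + \frac{13 A}{4}$ ($R{\left(A \right)} = \frac{9 \left(A + 5\right)}{4} + A = \frac{9 \left(5 + A\right)}{4} + A = \left(\frac{45}{4} + \frac{9 A}{4}\right) + A = \frac{45}{4} + \frac{13 A}{4}$)
$-33427 - R{\left(U{\left(w{\left(-1,3 \right)} \right)} \right)} = -33427 - \left(\frac{45}{4} + \frac{13}{4} \cdot 12\right) = -33427 - \left(\frac{45}{4} + 39\right) = -33427 - \frac{201}{4} = - \frac{133909}{4}$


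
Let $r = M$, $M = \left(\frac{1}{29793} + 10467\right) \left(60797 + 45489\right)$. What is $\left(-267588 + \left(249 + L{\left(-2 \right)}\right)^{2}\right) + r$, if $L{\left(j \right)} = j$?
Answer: $\frac{33138425776805}{29793} \approx 1.1123 \cdot 10^{9}$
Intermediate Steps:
$M = \frac{33144580384952}{29793}$ ($M = \left(\frac{1}{29793} + 10467\right) 106286 = \frac{311843332}{29793} \cdot 106286 = \frac{33144580384952}{29793} \approx 1.1125 \cdot 10^{9}$)
$r = \frac{33144580384952}{29793} \approx 1.1125 \cdot 10^{9}$
$\left(-267588 + \left(249 + L{\left(-2 \right)}\right)^{2}\right) + r = \left(-267588 + \left(249 - 2\right)^{2}\right) + \frac{33144580384952}{29793} = \left(-267588 + 247^{2}\right) + \frac{33144580384952}{29793} = \left(-267588 + 61009\right) + \frac{33144580384952}{29793} = -206579 + \frac{33144580384952}{29793} = \frac{33138425776805}{29793}$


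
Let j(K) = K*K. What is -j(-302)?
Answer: -91204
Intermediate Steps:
j(K) = K²
-j(-302) = -1*(-302)² = -1*91204 = -91204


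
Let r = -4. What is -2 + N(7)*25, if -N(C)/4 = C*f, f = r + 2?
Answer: 1398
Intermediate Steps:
f = -2 (f = -4 + 2 = -2)
N(C) = 8*C (N(C) = -4*C*(-2) = -(-8)*C = 8*C)
-2 + N(7)*25 = -2 + (8*7)*25 = -2 + 56*25 = -2 + 1400 = 1398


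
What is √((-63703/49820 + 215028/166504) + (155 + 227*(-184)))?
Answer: 7*I*√228270419386997837915/518451830 ≈ 203.99*I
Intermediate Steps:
√((-63703/49820 + 215028/166504) + (155 + 227*(-184))) = √((-63703*1/49820 + 215028*(1/166504)) + (155 - 41768)) = √((-63703/49820 + 53757/41626) - 41613) = √(13236331/1036903660 - 41613) = √(-43148658767249/1036903660) = 7*I*√228270419386997837915/518451830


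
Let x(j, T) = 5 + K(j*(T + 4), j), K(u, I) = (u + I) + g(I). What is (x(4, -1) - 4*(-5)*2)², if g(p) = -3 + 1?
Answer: 3481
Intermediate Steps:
g(p) = -2
K(u, I) = -2 + I + u (K(u, I) = (u + I) - 2 = (I + u) - 2 = -2 + I + u)
x(j, T) = 3 + j + j*(4 + T) (x(j, T) = 5 + (-2 + j + j*(T + 4)) = 5 + (-2 + j + j*(4 + T)) = 3 + j + j*(4 + T))
(x(4, -1) - 4*(-5)*2)² = ((3 + 4 + 4*(4 - 1)) - 4*(-5)*2)² = ((3 + 4 + 4*3) + 20*2)² = ((3 + 4 + 12) + 40)² = (19 + 40)² = 59² = 3481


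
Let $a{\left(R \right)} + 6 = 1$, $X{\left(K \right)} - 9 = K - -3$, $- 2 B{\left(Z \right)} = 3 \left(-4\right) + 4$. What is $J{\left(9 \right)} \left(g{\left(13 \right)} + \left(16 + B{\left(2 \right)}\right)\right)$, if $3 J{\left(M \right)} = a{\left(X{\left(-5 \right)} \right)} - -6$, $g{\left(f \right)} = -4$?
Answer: $\frac{16}{3} \approx 5.3333$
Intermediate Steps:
$B{\left(Z \right)} = 4$ ($B{\left(Z \right)} = - \frac{3 \left(-4\right) + 4}{2} = - \frac{-12 + 4}{2} = \left(- \frac{1}{2}\right) \left(-8\right) = 4$)
$X{\left(K \right)} = 12 + K$ ($X{\left(K \right)} = 9 + \left(K - -3\right) = 9 + \left(K + 3\right) = 9 + \left(3 + K\right) = 12 + K$)
$a{\left(R \right)} = -5$ ($a{\left(R \right)} = -6 + 1 = -5$)
$J{\left(M \right)} = \frac{1}{3}$ ($J{\left(M \right)} = \frac{-5 - -6}{3} = \frac{-5 + 6}{3} = \frac{1}{3} \cdot 1 = \frac{1}{3}$)
$J{\left(9 \right)} \left(g{\left(13 \right)} + \left(16 + B{\left(2 \right)}\right)\right) = \frac{-4 + \left(16 + 4\right)}{3} = \frac{-4 + 20}{3} = \frac{1}{3} \cdot 16 = \frac{16}{3}$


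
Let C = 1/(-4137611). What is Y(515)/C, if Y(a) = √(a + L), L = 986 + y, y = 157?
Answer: -4137611*√1658 ≈ -1.6848e+8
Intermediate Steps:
L = 1143 (L = 986 + 157 = 1143)
Y(a) = √(1143 + a) (Y(a) = √(a + 1143) = √(1143 + a))
C = -1/4137611 ≈ -2.4169e-7
Y(515)/C = √(1143 + 515)/(-1/4137611) = √1658*(-4137611) = -4137611*√1658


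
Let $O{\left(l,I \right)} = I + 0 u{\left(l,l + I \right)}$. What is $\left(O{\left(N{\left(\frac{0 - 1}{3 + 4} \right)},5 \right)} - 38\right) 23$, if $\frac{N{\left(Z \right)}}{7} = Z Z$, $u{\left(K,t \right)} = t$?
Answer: $-759$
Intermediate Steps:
$N{\left(Z \right)} = 7 Z^{2}$ ($N{\left(Z \right)} = 7 Z Z = 7 Z^{2}$)
$O{\left(l,I \right)} = I$ ($O{\left(l,I \right)} = I + 0 \left(l + I\right) = I + 0 \left(I + l\right) = I + 0 = I$)
$\left(O{\left(N{\left(\frac{0 - 1}{3 + 4} \right)},5 \right)} - 38\right) 23 = \left(5 - 38\right) 23 = \left(-33\right) 23 = -759$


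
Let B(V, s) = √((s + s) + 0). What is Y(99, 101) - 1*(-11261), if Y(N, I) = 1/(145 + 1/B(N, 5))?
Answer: 2367615439/210249 - √10/210249 ≈ 11261.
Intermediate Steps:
B(V, s) = √2*√s (B(V, s) = √(2*s + 0) = √(2*s) = √2*√s)
Y(N, I) = 1/(145 + √10/10) (Y(N, I) = 1/(145 + 1/(√2*√5)) = 1/(145 + 1/(√10)) = 1/(145 + √10/10))
Y(99, 101) - 1*(-11261) = (1450/210249 - √10/210249) - 1*(-11261) = (1450/210249 - √10/210249) + 11261 = 2367615439/210249 - √10/210249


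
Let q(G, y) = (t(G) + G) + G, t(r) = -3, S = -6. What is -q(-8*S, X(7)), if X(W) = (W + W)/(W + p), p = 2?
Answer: -93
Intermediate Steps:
X(W) = 2*W/(2 + W) (X(W) = (W + W)/(W + 2) = (2*W)/(2 + W) = 2*W/(2 + W))
q(G, y) = -3 + 2*G (q(G, y) = (-3 + G) + G = -3 + 2*G)
-q(-8*S, X(7)) = -(-3 + 2*(-8*(-6))) = -(-3 + 2*48) = -(-3 + 96) = -1*93 = -93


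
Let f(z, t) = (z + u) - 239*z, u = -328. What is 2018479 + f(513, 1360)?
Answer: 1896057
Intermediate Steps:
f(z, t) = -328 - 238*z (f(z, t) = (z - 328) - 239*z = (-328 + z) - 239*z = -328 - 238*z)
2018479 + f(513, 1360) = 2018479 + (-328 - 238*513) = 2018479 + (-328 - 122094) = 2018479 - 122422 = 1896057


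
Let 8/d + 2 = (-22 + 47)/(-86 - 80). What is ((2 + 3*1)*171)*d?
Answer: -378480/119 ≈ -3180.5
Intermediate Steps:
d = -1328/357 (d = 8/(-2 + (-22 + 47)/(-86 - 80)) = 8/(-2 + 25/(-166)) = 8/(-2 + 25*(-1/166)) = 8/(-2 - 25/166) = 8/(-357/166) = 8*(-166/357) = -1328/357 ≈ -3.7199)
((2 + 3*1)*171)*d = ((2 + 3*1)*171)*(-1328/357) = ((2 + 3)*171)*(-1328/357) = (5*171)*(-1328/357) = 855*(-1328/357) = -378480/119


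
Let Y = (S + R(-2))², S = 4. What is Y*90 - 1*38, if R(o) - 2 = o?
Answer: 1402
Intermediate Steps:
R(o) = 2 + o
Y = 16 (Y = (4 + (2 - 2))² = (4 + 0)² = 4² = 16)
Y*90 - 1*38 = 16*90 - 1*38 = 1440 - 38 = 1402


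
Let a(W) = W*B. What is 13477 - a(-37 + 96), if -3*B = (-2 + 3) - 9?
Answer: 39959/3 ≈ 13320.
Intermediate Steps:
B = 8/3 (B = -((-2 + 3) - 9)/3 = -(1 - 9)/3 = -⅓*(-8) = 8/3 ≈ 2.6667)
a(W) = 8*W/3 (a(W) = W*(8/3) = 8*W/3)
13477 - a(-37 + 96) = 13477 - 8*(-37 + 96)/3 = 13477 - 8*59/3 = 13477 - 1*472/3 = 13477 - 472/3 = 39959/3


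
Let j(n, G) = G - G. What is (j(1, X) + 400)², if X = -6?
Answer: 160000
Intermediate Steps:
j(n, G) = 0
(j(1, X) + 400)² = (0 + 400)² = 400² = 160000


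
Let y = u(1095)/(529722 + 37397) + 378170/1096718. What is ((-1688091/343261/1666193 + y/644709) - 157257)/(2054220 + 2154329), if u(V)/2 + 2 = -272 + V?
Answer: -858703764444769209188621124566559/22980833089114220463950091528599993 ≈ -0.037366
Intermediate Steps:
u(V) = -548 + 2*V (u(V) = -4 + 2*(-272 + V) = -4 + (-544 + 2*V) = -548 + 2*V)
y = 15447728799/44426401103 (y = (-548 + 2*1095)/(529722 + 37397) + 378170/1096718 = (-548 + 2190)/567119 + 378170*(1/1096718) = 1642*(1/567119) + 189085/548359 = 1642/567119 + 189085/548359 = 15447728799/44426401103 ≈ 0.34771)
((-1688091/343261/1666193 + y/644709) - 157257)/(2054220 + 2154329) = ((-1688091/343261/1666193 + (15447728799/44426401103)/644709) - 157257)/(2054220 + 2154329) = ((-1688091*1/343261*(1/1666193) + (15447728799/44426401103)*(1/644709)) - 157257)/4208549 = ((-1688091/343261*1/1666193 + 5149242933/9547366876238009) - 157257)*(1/4208549) = ((-1688091/571939075373 + 5149242933/9547366876238009) - 157257)*(1/4208549) = (-13171770855504522261810/5460512183442374192138452357 - 157257)*(1/4208549) = -858703764444769209188621124566559/5460512183442374192138452357*1/4208549 = -858703764444769209188621124566559/22980833089114220463950091528599993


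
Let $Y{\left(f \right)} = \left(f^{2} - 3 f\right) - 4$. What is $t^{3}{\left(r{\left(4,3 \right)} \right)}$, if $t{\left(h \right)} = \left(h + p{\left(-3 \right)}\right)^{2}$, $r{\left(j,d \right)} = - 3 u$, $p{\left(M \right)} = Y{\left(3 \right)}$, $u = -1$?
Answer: $1$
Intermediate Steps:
$Y{\left(f \right)} = -4 + f^{2} - 3 f$
$p{\left(M \right)} = -4$ ($p{\left(M \right)} = -4 + 3^{2} - 9 = -4 + 9 - 9 = -4$)
$r{\left(j,d \right)} = 3$ ($r{\left(j,d \right)} = \left(-3\right) \left(-1\right) = 3$)
$t{\left(h \right)} = \left(-4 + h\right)^{2}$ ($t{\left(h \right)} = \left(h - 4\right)^{2} = \left(-4 + h\right)^{2}$)
$t^{3}{\left(r{\left(4,3 \right)} \right)} = \left(\left(-4 + 3\right)^{2}\right)^{3} = \left(\left(-1\right)^{2}\right)^{3} = 1^{3} = 1$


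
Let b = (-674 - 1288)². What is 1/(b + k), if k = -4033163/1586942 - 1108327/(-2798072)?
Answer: 2220188987912/8546488415269023077 ≈ 2.5978e-7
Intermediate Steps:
b = 3849444 (b = (-1962)² = 3849444)
k = -4763114897851/2220188987912 (k = -4033163*1/1586942 - 1108327*(-1/2798072) = -4033163/1586942 + 1108327/2798072 = -4763114897851/2220188987912 ≈ -2.1454)
1/(b + k) = 1/(3849444 - 4763114897851/2220188987912) = 1/(8546488415269023077/2220188987912) = 2220188987912/8546488415269023077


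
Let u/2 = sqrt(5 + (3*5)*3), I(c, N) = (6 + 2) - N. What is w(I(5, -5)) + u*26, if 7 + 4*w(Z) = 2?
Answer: -5/4 + 260*sqrt(2) ≈ 366.45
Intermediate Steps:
I(c, N) = 8 - N
u = 10*sqrt(2) (u = 2*sqrt(5 + (3*5)*3) = 2*sqrt(5 + 15*3) = 2*sqrt(5 + 45) = 2*sqrt(50) = 2*(5*sqrt(2)) = 10*sqrt(2) ≈ 14.142)
w(Z) = -5/4 (w(Z) = -7/4 + (1/4)*2 = -7/4 + 1/2 = -5/4)
w(I(5, -5)) + u*26 = -5/4 + (10*sqrt(2))*26 = -5/4 + 260*sqrt(2)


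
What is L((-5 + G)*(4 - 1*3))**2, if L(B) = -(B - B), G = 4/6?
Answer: 0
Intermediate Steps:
G = 2/3 (G = 4*(1/6) = 2/3 ≈ 0.66667)
L(B) = 0 (L(B) = -1*0 = 0)
L((-5 + G)*(4 - 1*3))**2 = 0**2 = 0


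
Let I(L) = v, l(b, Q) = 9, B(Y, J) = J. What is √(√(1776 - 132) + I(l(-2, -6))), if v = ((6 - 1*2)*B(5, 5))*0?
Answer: √2*411^(¼) ≈ 6.3676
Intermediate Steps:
v = 0 (v = ((6 - 1*2)*5)*0 = ((6 - 2)*5)*0 = (4*5)*0 = 20*0 = 0)
I(L) = 0
√(√(1776 - 132) + I(l(-2, -6))) = √(√(1776 - 132) + 0) = √(√1644 + 0) = √(2*√411 + 0) = √(2*√411) = √2*411^(¼)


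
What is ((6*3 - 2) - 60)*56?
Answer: -2464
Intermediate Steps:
((6*3 - 2) - 60)*56 = ((18 - 2) - 60)*56 = (16 - 60)*56 = -44*56 = -2464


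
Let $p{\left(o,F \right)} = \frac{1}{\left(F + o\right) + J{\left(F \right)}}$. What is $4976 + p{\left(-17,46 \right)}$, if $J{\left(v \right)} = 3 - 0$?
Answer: $\frac{159233}{32} \approx 4976.0$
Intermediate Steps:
$J{\left(v \right)} = 3$ ($J{\left(v \right)} = 3 + 0 = 3$)
$p{\left(o,F \right)} = \frac{1}{3 + F + o}$ ($p{\left(o,F \right)} = \frac{1}{\left(F + o\right) + 3} = \frac{1}{3 + F + o}$)
$4976 + p{\left(-17,46 \right)} = 4976 + \frac{1}{3 + 46 - 17} = 4976 + \frac{1}{32} = \frac{159233}{32}$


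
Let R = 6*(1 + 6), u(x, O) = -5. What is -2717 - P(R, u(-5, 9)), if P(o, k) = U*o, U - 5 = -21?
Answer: -2045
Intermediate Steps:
U = -16 (U = 5 - 21 = -16)
R = 42 (R = 6*7 = 42)
P(o, k) = -16*o
-2717 - P(R, u(-5, 9)) = -2717 - (-16)*42 = -2717 - 1*(-672) = -2717 + 672 = -2045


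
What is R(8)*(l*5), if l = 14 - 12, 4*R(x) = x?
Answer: 20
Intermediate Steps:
R(x) = x/4
l = 2
R(8)*(l*5) = ((¼)*8)*(2*5) = 2*10 = 20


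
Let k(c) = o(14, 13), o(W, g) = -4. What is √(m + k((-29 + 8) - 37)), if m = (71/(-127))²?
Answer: 5*I*√2379/127 ≈ 1.9203*I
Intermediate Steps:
k(c) = -4
m = 5041/16129 (m = (71*(-1/127))² = (-71/127)² = 5041/16129 ≈ 0.31254)
√(m + k((-29 + 8) - 37)) = √(5041/16129 - 4) = √(-59475/16129) = 5*I*√2379/127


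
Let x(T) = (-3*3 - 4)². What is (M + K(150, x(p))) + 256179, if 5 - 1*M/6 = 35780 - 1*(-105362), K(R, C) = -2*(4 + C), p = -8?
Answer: -590989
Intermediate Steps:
x(T) = 169 (x(T) = (-9 - 4)² = (-13)² = 169)
K(R, C) = -8 - 2*C
M = -846822 (M = 30 - 6*(35780 - 1*(-105362)) = 30 - 6*(35780 + 105362) = 30 - 6*141142 = 30 - 846852 = -846822)
(M + K(150, x(p))) + 256179 = (-846822 + (-8 - 2*169)) + 256179 = (-846822 + (-8 - 338)) + 256179 = (-846822 - 346) + 256179 = -847168 + 256179 = -590989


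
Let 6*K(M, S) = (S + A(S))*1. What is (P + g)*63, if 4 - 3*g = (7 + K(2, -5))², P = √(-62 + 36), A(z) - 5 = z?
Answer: -8575/12 + 63*I*√26 ≈ -714.58 + 321.24*I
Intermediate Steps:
A(z) = 5 + z
P = I*√26 (P = √(-26) = I*√26 ≈ 5.099*I)
K(M, S) = ⅚ + S/3 (K(M, S) = ((S + (5 + S))*1)/6 = ((5 + 2*S)*1)/6 = (5 + 2*S)/6 = ⅚ + S/3)
g = -1225/108 (g = 4/3 - (7 + (⅚ + (⅓)*(-5)))²/3 = 4/3 - (7 + (⅚ - 5/3))²/3 = 4/3 - (7 - ⅚)²/3 = 4/3 - (37/6)²/3 = 4/3 - ⅓*1369/36 = 4/3 - 1369/108 = -1225/108 ≈ -11.343)
(P + g)*63 = (I*√26 - 1225/108)*63 = (-1225/108 + I*√26)*63 = -8575/12 + 63*I*√26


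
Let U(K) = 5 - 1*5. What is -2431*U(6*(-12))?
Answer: 0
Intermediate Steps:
U(K) = 0 (U(K) = 5 - 5 = 0)
-2431*U(6*(-12)) = -2431*0 = 0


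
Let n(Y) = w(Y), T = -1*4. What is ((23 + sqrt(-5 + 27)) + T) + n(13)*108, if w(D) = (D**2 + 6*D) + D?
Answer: 28099 + sqrt(22) ≈ 28104.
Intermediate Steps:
T = -4
w(D) = D**2 + 7*D
n(Y) = Y*(7 + Y)
((23 + sqrt(-5 + 27)) + T) + n(13)*108 = ((23 + sqrt(-5 + 27)) - 4) + (13*(7 + 13))*108 = ((23 + sqrt(22)) - 4) + (13*20)*108 = (19 + sqrt(22)) + 260*108 = (19 + sqrt(22)) + 28080 = 28099 + sqrt(22)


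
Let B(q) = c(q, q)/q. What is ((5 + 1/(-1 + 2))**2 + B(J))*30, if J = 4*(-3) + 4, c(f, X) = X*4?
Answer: 1200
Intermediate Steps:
c(f, X) = 4*X
J = -8 (J = -12 + 4 = -8)
B(q) = 4 (B(q) = (4*q)/q = 4)
((5 + 1/(-1 + 2))**2 + B(J))*30 = ((5 + 1/(-1 + 2))**2 + 4)*30 = ((5 + 1/1)**2 + 4)*30 = ((5 + 1)**2 + 4)*30 = (6**2 + 4)*30 = (36 + 4)*30 = 40*30 = 1200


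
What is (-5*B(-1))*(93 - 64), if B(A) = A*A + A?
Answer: 0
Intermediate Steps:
B(A) = A + A² (B(A) = A² + A = A + A²)
(-5*B(-1))*(93 - 64) = (-(-5)*(1 - 1))*(93 - 64) = -(-5)*0*29 = -5*0*29 = 0*29 = 0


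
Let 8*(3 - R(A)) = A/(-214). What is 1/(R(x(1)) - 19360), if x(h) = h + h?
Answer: -856/16569591 ≈ -5.1661e-5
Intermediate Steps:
x(h) = 2*h
R(A) = 3 + A/1712 (R(A) = 3 - A/(8*(-214)) = 3 - A*(-1)/(8*214) = 3 - (-1)*A/1712 = 3 + A/1712)
1/(R(x(1)) - 19360) = 1/((3 + (2*1)/1712) - 19360) = 1/((3 + (1/1712)*2) - 19360) = 1/((3 + 1/856) - 19360) = 1/(2569/856 - 19360) = 1/(-16569591/856) = -856/16569591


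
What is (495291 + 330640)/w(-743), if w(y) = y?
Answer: -825931/743 ≈ -1111.6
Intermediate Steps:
(495291 + 330640)/w(-743) = (495291 + 330640)/(-743) = 825931*(-1/743) = -825931/743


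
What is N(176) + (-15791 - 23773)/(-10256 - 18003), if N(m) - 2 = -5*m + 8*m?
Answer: 2145262/4037 ≈ 531.40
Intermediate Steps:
N(m) = 2 + 3*m (N(m) = 2 + (-5*m + 8*m) = 2 + 3*m)
N(176) + (-15791 - 23773)/(-10256 - 18003) = (2 + 3*176) + (-15791 - 23773)/(-10256 - 18003) = (2 + 528) - 39564/(-28259) = 530 - 39564*(-1/28259) = 530 + 5652/4037 = 2145262/4037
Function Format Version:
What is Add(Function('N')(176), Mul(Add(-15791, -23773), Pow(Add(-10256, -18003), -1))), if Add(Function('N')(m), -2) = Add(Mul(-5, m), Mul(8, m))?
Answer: Rational(2145262, 4037) ≈ 531.40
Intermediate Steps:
Function('N')(m) = Add(2, Mul(3, m)) (Function('N')(m) = Add(2, Add(Mul(-5, m), Mul(8, m))) = Add(2, Mul(3, m)))
Add(Function('N')(176), Mul(Add(-15791, -23773), Pow(Add(-10256, -18003), -1))) = Add(Add(2, Mul(3, 176)), Mul(Add(-15791, -23773), Pow(Add(-10256, -18003), -1))) = Add(Add(2, 528), Mul(-39564, Pow(-28259, -1))) = Add(530, Mul(-39564, Rational(-1, 28259))) = Add(530, Rational(5652, 4037)) = Rational(2145262, 4037)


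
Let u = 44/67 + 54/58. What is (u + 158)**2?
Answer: 96148986241/3775249 ≈ 25468.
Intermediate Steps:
u = 3085/1943 (u = 44*(1/67) + 54*(1/58) = 44/67 + 27/29 = 3085/1943 ≈ 1.5878)
(u + 158)**2 = (3085/1943 + 158)**2 = (310079/1943)**2 = 96148986241/3775249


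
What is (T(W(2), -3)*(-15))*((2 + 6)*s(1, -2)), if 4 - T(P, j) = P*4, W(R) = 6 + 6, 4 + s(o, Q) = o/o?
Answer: -15840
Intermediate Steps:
s(o, Q) = -3 (s(o, Q) = -4 + o/o = -4 + 1 = -3)
W(R) = 12
T(P, j) = 4 - 4*P (T(P, j) = 4 - P*4 = 4 - 4*P)
(T(W(2), -3)*(-15))*((2 + 6)*s(1, -2)) = ((4 - 4*12)*(-15))*((2 + 6)*(-3)) = ((4 - 48)*(-15))*(8*(-3)) = -44*(-15)*(-24) = 660*(-24) = -15840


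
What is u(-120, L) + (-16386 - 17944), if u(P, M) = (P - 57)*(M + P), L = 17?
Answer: -16099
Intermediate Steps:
u(P, M) = (-57 + P)*(M + P)
u(-120, L) + (-16386 - 17944) = ((-120)² - 57*17 - 57*(-120) + 17*(-120)) + (-16386 - 17944) = (14400 - 969 + 6840 - 2040) - 34330 = 18231 - 34330 = -16099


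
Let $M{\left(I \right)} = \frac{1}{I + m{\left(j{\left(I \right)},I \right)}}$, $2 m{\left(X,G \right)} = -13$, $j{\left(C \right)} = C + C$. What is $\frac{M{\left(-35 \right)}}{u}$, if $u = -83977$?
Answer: $\frac{2}{6970091} \approx 2.8694 \cdot 10^{-7}$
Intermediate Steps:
$j{\left(C \right)} = 2 C$
$m{\left(X,G \right)} = - \frac{13}{2}$ ($m{\left(X,G \right)} = \frac{1}{2} \left(-13\right) = - \frac{13}{2}$)
$M{\left(I \right)} = \frac{1}{- \frac{13}{2} + I}$ ($M{\left(I \right)} = \frac{1}{I - \frac{13}{2}} = \frac{1}{- \frac{13}{2} + I}$)
$\frac{M{\left(-35 \right)}}{u} = \frac{2 \frac{1}{-13 + 2 \left(-35\right)}}{-83977} = \frac{2}{-13 - 70} \left(- \frac{1}{83977}\right) = \frac{2}{-83} \left(- \frac{1}{83977}\right) = 2 \left(- \frac{1}{83}\right) \left(- \frac{1}{83977}\right) = \left(- \frac{2}{83}\right) \left(- \frac{1}{83977}\right) = \frac{2}{6970091}$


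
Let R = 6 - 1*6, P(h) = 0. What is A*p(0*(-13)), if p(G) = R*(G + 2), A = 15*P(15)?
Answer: 0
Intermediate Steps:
A = 0 (A = 15*0 = 0)
R = 0 (R = 6 - 6 = 0)
p(G) = 0 (p(G) = 0*(G + 2) = 0*(2 + G) = 0)
A*p(0*(-13)) = 0*0 = 0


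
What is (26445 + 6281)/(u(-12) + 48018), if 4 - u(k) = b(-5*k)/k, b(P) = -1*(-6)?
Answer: 65452/96045 ≈ 0.68147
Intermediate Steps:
b(P) = 6
u(k) = 4 - 6/k
(26445 + 6281)/(u(-12) + 48018) = (26445 + 6281)/((4 - 6/(-12)) + 48018) = 32726/((4 - 6*(-1/12)) + 48018) = 32726/((4 + 1/2) + 48018) = 32726/(9/2 + 48018) = 32726/(96045/2) = 32726*(2/96045) = 65452/96045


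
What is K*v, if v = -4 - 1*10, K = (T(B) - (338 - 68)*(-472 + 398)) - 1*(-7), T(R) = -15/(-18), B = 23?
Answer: -839489/3 ≈ -2.7983e+5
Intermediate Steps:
T(R) = 5/6 (T(R) = -15*(-1/18) = 5/6)
K = 119927/6 (K = (5/6 - (338 - 68)*(-472 + 398)) - 1*(-7) = (5/6 - 270*(-74)) + 7 = (5/6 - 1*(-19980)) + 7 = (5/6 + 19980) + 7 = 119885/6 + 7 = 119927/6 ≈ 19988.)
v = -14 (v = -4 - 10 = -14)
K*v = (119927/6)*(-14) = -839489/3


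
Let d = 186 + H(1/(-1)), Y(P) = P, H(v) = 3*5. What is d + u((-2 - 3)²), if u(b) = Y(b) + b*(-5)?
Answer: 101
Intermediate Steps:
H(v) = 15
u(b) = -4*b (u(b) = b + b*(-5) = b - 5*b = -4*b)
d = 201 (d = 186 + 15 = 201)
d + u((-2 - 3)²) = 201 - 4*(-2 - 3)² = 201 - 4*(-5)² = 201 - 4*25 = 201 - 100 = 101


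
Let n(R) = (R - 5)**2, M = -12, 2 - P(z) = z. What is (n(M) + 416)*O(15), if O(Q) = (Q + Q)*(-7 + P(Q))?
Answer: -423000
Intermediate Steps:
P(z) = 2 - z
O(Q) = 2*Q*(-5 - Q) (O(Q) = (Q + Q)*(-7 + (2 - Q)) = (2*Q)*(-5 - Q) = 2*Q*(-5 - Q))
n(R) = (-5 + R)**2
(n(M) + 416)*O(15) = ((-5 - 12)**2 + 416)*(-2*15*(5 + 15)) = ((-17)**2 + 416)*(-2*15*20) = (289 + 416)*(-600) = 705*(-600) = -423000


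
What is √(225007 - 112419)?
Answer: 2*√28147 ≈ 335.54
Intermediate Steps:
√(225007 - 112419) = √112588 = 2*√28147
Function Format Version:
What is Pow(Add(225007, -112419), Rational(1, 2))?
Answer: Mul(2, Pow(28147, Rational(1, 2))) ≈ 335.54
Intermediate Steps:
Pow(Add(225007, -112419), Rational(1, 2)) = Pow(112588, Rational(1, 2)) = Mul(2, Pow(28147, Rational(1, 2)))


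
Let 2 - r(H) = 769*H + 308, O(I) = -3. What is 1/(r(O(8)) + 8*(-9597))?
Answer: -1/74775 ≈ -1.3373e-5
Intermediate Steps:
r(H) = -306 - 769*H (r(H) = 2 - (769*H + 308) = 2 - (308 + 769*H) = 2 + (-308 - 769*H) = -306 - 769*H)
1/(r(O(8)) + 8*(-9597)) = 1/((-306 - 769*(-3)) + 8*(-9597)) = 1/((-306 + 2307) - 76776) = 1/(2001 - 76776) = 1/(-74775) = -1/74775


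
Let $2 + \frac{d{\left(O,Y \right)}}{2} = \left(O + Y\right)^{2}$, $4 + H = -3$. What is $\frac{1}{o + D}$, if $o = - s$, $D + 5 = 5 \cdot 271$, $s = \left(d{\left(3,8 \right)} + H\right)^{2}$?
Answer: $- \frac{1}{52011} \approx -1.9227 \cdot 10^{-5}$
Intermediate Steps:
$H = -7$ ($H = -4 - 3 = -7$)
$d{\left(O,Y \right)} = -4 + 2 \left(O + Y\right)^{2}$
$s = 53361$ ($s = \left(\left(-4 + 2 \left(3 + 8\right)^{2}\right) - 7\right)^{2} = \left(\left(-4 + 2 \cdot 11^{2}\right) - 7\right)^{2} = \left(\left(-4 + 2 \cdot 121\right) - 7\right)^{2} = \left(\left(-4 + 242\right) - 7\right)^{2} = \left(238 - 7\right)^{2} = 231^{2} = 53361$)
$D = 1350$ ($D = -5 + 5 \cdot 271 = -5 + 1355 = 1350$)
$o = -53361$ ($o = \left(-1\right) 53361 = -53361$)
$\frac{1}{o + D} = \frac{1}{-53361 + 1350} = \frac{1}{-52011} = - \frac{1}{52011}$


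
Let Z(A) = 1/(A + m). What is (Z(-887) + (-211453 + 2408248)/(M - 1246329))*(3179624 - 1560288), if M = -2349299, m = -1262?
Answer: -1912641505273222/1931751143 ≈ -9.9011e+5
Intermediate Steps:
Z(A) = 1/(-1262 + A) (Z(A) = 1/(A - 1262) = 1/(-1262 + A))
(Z(-887) + (-211453 + 2408248)/(M - 1246329))*(3179624 - 1560288) = (1/(-1262 - 887) + (-211453 + 2408248)/(-2349299 - 1246329))*(3179624 - 1560288) = (1/(-2149) + 2196795/(-3595628))*1619336 = (-1/2149 + 2196795*(-1/3595628))*1619336 = (-1/2149 - 2196795/3595628)*1619336 = -4724508083/7727004572*1619336 = -1912641505273222/1931751143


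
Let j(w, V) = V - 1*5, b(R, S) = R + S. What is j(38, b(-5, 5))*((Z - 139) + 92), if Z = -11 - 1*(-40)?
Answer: 90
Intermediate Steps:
j(w, V) = -5 + V (j(w, V) = V - 5 = -5 + V)
Z = 29 (Z = -11 + 40 = 29)
j(38, b(-5, 5))*((Z - 139) + 92) = (-5 + (-5 + 5))*((29 - 139) + 92) = (-5 + 0)*(-110 + 92) = -5*(-18) = 90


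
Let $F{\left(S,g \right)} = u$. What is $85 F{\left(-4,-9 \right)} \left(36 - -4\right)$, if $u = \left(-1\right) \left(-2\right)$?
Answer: $6800$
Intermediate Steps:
$u = 2$
$F{\left(S,g \right)} = 2$
$85 F{\left(-4,-9 \right)} \left(36 - -4\right) = 85 \cdot 2 \left(36 - -4\right) = 170 \left(36 + 4\right) = 170 \cdot 40 = 6800$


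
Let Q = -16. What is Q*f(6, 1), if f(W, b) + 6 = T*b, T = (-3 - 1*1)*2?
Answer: 224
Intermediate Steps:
T = -8 (T = (-3 - 1)*2 = -4*2 = -8)
f(W, b) = -6 - 8*b
Q*f(6, 1) = -16*(-6 - 8*1) = -16*(-6 - 8) = -16*(-14) = 224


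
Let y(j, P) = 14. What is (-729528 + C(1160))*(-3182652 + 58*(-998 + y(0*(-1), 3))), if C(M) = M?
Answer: 2359711290432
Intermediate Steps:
(-729528 + C(1160))*(-3182652 + 58*(-998 + y(0*(-1), 3))) = (-729528 + 1160)*(-3182652 + 58*(-998 + 14)) = -728368*(-3182652 + 58*(-984)) = -728368*(-3182652 - 57072) = -728368*(-3239724) = 2359711290432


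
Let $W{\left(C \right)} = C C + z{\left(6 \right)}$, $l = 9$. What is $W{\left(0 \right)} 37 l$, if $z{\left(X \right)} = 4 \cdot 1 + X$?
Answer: $3330$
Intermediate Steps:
$z{\left(X \right)} = 4 + X$
$W{\left(C \right)} = 10 + C^{2}$ ($W{\left(C \right)} = C C + \left(4 + 6\right) = C^{2} + 10 = 10 + C^{2}$)
$W{\left(0 \right)} 37 l = \left(10 + 0^{2}\right) 37 \cdot 9 = \left(10 + 0\right) 37 \cdot 9 = 10 \cdot 37 \cdot 9 = 370 \cdot 9 = 3330$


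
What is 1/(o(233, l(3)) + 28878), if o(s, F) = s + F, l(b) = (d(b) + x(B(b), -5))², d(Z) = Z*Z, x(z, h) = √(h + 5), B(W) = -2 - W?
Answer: 1/29192 ≈ 3.4256e-5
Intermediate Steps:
x(z, h) = √(5 + h)
d(Z) = Z²
l(b) = b⁴ (l(b) = (b² + √(5 - 5))² = (b² + √0)² = (b² + 0)² = (b²)² = b⁴)
o(s, F) = F + s
1/(o(233, l(3)) + 28878) = 1/((3⁴ + 233) + 28878) = 1/((81 + 233) + 28878) = 1/(314 + 28878) = 1/29192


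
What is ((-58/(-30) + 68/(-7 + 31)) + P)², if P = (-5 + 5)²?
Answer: 20449/900 ≈ 22.721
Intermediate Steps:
P = 0 (P = 0² = 0)
((-58/(-30) + 68/(-7 + 31)) + P)² = ((-58/(-30) + 68/(-7 + 31)) + 0)² = ((-58*(-1/30) + 68/24) + 0)² = ((29/15 + 68*(1/24)) + 0)² = ((29/15 + 17/6) + 0)² = (143/30 + 0)² = (143/30)² = 20449/900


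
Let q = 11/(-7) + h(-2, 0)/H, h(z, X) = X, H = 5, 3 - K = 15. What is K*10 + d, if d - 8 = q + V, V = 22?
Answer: -641/7 ≈ -91.571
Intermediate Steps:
K = -12 (K = 3 - 1*15 = 3 - 15 = -12)
q = -11/7 (q = 11/(-7) + 0/5 = 11*(-⅐) + 0*(⅕) = -11/7 + 0 = -11/7 ≈ -1.5714)
d = 199/7 (d = 8 + (-11/7 + 22) = 8 + 143/7 = 199/7 ≈ 28.429)
K*10 + d = -12*10 + 199/7 = -120 + 199/7 = -641/7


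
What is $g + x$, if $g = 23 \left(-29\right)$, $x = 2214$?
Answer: $1547$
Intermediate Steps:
$g = -667$
$g + x = -667 + 2214 = 1547$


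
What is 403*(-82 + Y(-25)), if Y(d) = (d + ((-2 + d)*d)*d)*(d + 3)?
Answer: 149802354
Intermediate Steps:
Y(d) = (3 + d)*(d + d**2*(-2 + d)) (Y(d) = (d + (d*(-2 + d))*d)*(3 + d) = (d + d**2*(-2 + d))*(3 + d) = (3 + d)*(d + d**2*(-2 + d)))
403*(-82 + Y(-25)) = 403*(-82 - 25*(3 + (-25)**2 + (-25)**3 - 5*(-25))) = 403*(-82 - 25*(3 + 625 - 15625 + 125)) = 403*(-82 - 25*(-14872)) = 403*(-82 + 371800) = 403*371718 = 149802354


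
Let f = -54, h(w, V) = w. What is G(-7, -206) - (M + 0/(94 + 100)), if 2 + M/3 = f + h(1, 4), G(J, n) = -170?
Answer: -5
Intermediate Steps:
M = -165 (M = -6 + 3*(-54 + 1) = -6 + 3*(-53) = -6 - 159 = -165)
G(-7, -206) - (M + 0/(94 + 100)) = -170 - (-165 + 0/(94 + 100)) = -170 - (-165 + 0/194) = -170 - (-165 + (1/194)*0) = -170 - (-165 + 0) = -170 - 1*(-165) = -170 + 165 = -5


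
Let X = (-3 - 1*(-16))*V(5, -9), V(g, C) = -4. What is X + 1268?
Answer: 1216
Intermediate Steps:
X = -52 (X = (-3 - 1*(-16))*(-4) = (-3 + 16)*(-4) = 13*(-4) = -52)
X + 1268 = -52 + 1268 = 1216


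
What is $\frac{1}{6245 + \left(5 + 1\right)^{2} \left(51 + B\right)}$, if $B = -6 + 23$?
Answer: $\frac{1}{8693} \approx 0.00011504$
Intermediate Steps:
$B = 17$
$\frac{1}{6245 + \left(5 + 1\right)^{2} \left(51 + B\right)} = \frac{1}{6245 + \left(5 + 1\right)^{2} \left(51 + 17\right)} = \frac{1}{6245 + 6^{2} \cdot 68} = \frac{1}{6245 + 36 \cdot 68} = \frac{1}{6245 + 2448} = \frac{1}{8693}$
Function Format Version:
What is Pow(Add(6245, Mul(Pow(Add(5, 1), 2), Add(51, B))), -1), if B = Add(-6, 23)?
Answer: Rational(1, 8693) ≈ 0.00011504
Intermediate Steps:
B = 17
Pow(Add(6245, Mul(Pow(Add(5, 1), 2), Add(51, B))), -1) = Pow(Add(6245, Mul(Pow(Add(5, 1), 2), Add(51, 17))), -1) = Pow(Add(6245, Mul(Pow(6, 2), 68)), -1) = Pow(Add(6245, Mul(36, 68)), -1) = Pow(Add(6245, 2448), -1) = Pow(8693, -1) = Rational(1, 8693)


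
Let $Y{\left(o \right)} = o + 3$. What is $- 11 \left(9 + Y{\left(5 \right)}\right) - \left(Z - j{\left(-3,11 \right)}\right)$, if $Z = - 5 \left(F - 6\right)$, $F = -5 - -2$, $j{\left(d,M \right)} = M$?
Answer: $-221$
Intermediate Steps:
$F = -3$ ($F = -5 + 2 = -3$)
$Y{\left(o \right)} = 3 + o$
$Z = 45$ ($Z = - 5 \left(-3 - 6\right) = \left(-5\right) \left(-9\right) = 45$)
$- 11 \left(9 + Y{\left(5 \right)}\right) - \left(Z - j{\left(-3,11 \right)}\right) = - 11 \left(9 + \left(3 + 5\right)\right) + \left(11 - 45\right) = - 11 \left(9 + 8\right) + \left(11 - 45\right) = \left(-11\right) 17 - 34 = -187 - 34 = -221$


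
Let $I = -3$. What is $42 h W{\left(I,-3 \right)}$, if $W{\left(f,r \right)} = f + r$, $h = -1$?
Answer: $252$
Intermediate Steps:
$42 h W{\left(I,-3 \right)} = 42 \left(-1\right) \left(-3 - 3\right) = \left(-42\right) \left(-6\right) = 252$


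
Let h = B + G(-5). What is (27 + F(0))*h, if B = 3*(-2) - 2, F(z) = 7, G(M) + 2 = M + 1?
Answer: -476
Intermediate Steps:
G(M) = -1 + M (G(M) = -2 + (M + 1) = -2 + (1 + M) = -1 + M)
B = -8 (B = -6 - 2 = -8)
h = -14 (h = -8 + (-1 - 5) = -8 - 6 = -14)
(27 + F(0))*h = (27 + 7)*(-14) = 34*(-14) = -476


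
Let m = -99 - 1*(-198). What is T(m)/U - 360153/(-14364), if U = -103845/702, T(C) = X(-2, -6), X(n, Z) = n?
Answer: 65996923/2630740 ≈ 25.087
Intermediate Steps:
m = 99 (m = -99 + 198 = 99)
T(C) = -2
U = -34615/234 (U = -103845/702 = -105*989/702 = -34615/234 ≈ -147.93)
T(m)/U - 360153/(-14364) = -2/(-34615/234) - 360153/(-14364) = -2*(-234/34615) - 360153*(-1/14364) = 468/34615 + 13339/532 = 65996923/2630740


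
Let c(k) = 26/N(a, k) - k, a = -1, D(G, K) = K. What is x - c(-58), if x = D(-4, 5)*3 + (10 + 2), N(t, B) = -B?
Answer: -912/29 ≈ -31.448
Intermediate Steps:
x = 27 (x = 5*3 + (10 + 2) = 15 + 12 = 27)
c(k) = -k - 26/k (c(k) = 26/((-k)) - k = 26*(-1/k) - k = -26/k - k = -k - 26/k)
x - c(-58) = 27 - (-1*(-58) - 26/(-58)) = 27 - (58 - 26*(-1/58)) = 27 - (58 + 13/29) = 27 - 1*1695/29 = 27 - 1695/29 = -912/29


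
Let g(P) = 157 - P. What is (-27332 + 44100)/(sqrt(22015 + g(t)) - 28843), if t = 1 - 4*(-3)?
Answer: -241819712/415948245 - 8384*sqrt(22159)/415948245 ≈ -0.58437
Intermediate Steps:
t = 13 (t = 1 + 12 = 13)
(-27332 + 44100)/(sqrt(22015 + g(t)) - 28843) = (-27332 + 44100)/(sqrt(22015 + (157 - 1*13)) - 28843) = 16768/(sqrt(22015 + (157 - 13)) - 28843) = 16768/(sqrt(22015 + 144) - 28843) = 16768/(sqrt(22159) - 28843) = 16768/(-28843 + sqrt(22159))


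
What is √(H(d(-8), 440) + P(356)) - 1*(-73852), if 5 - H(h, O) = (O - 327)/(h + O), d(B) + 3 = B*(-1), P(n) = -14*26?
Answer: 73852 + 2*I*√17785315/445 ≈ 73852.0 + 18.954*I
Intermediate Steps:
P(n) = -364
d(B) = -3 - B (d(B) = -3 + B*(-1) = -3 - B)
H(h, O) = 5 - (-327 + O)/(O + h) (H(h, O) = 5 - (O - 327)/(h + O) = 5 - (-327 + O)/(O + h))
√(H(d(-8), 440) + P(356)) - 1*(-73852) = √((327 + 4*440 + 5*(-3 - 1*(-8)))/(440 + (-3 - 1*(-8))) - 364) - 1*(-73852) = √((327 + 1760 + 5*(-3 + 8))/(440 + (-3 + 8)) - 364) + 73852 = √((327 + 1760 + 5*5)/(440 + 5) - 364) + 73852 = √((327 + 1760 + 25)/445 - 364) + 73852 = √((1/445)*2112 - 364) + 73852 = √(2112/445 - 364) + 73852 = √(-159868/445) + 73852 = 2*I*√17785315/445 + 73852 = 73852 + 2*I*√17785315/445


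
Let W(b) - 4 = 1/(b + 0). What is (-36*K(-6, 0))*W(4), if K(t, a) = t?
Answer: 918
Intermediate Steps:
W(b) = 4 + 1/b (W(b) = 4 + 1/(b + 0) = 4 + 1/b)
(-36*K(-6, 0))*W(4) = (-36*(-6))*(4 + 1/4) = 216*(4 + 1/4) = 216*(17/4) = 918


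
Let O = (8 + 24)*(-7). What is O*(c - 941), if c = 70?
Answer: 195104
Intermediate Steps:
O = -224 (O = 32*(-7) = -224)
O*(c - 941) = -224*(70 - 941) = -224*(-871) = 195104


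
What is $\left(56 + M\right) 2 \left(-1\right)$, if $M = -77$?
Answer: $42$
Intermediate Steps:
$\left(56 + M\right) 2 \left(-1\right) = \left(56 - 77\right) 2 \left(-1\right) = \left(-21\right) \left(-2\right) = 42$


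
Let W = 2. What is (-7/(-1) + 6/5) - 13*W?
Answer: -89/5 ≈ -17.800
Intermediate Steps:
(-7/(-1) + 6/5) - 13*W = (-7/(-1) + 6/5) - 13*2 = (-7*(-1) + 6*(⅕)) - 26 = (7 + 6/5) - 26 = 41/5 - 26 = -89/5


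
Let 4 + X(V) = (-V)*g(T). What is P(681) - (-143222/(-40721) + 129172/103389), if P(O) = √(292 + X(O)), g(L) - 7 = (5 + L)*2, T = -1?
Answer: -20067592370/4210103469 + 3*I*√1103 ≈ -4.7665 + 99.634*I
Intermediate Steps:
g(L) = 17 + 2*L (g(L) = 7 + (5 + L)*2 = 7 + (10 + 2*L) = 17 + 2*L)
X(V) = -4 - 15*V (X(V) = -4 + (-V)*(17 + 2*(-1)) = -4 + (-V)*(17 - 2) = -4 - V*15 = -4 - 15*V)
P(O) = √(288 - 15*O) (P(O) = √(292 + (-4 - 15*O)) = √(288 - 15*O))
P(681) - (-143222/(-40721) + 129172/103389) = √(288 - 15*681) - (-143222/(-40721) + 129172/103389) = √(288 - 10215) - (-143222*(-1/40721) + 129172*(1/103389)) = √(-9927) - (143222/40721 + 129172/103389) = 3*I*√1103 - 1*20067592370/4210103469 = 3*I*√1103 - 20067592370/4210103469 = -20067592370/4210103469 + 3*I*√1103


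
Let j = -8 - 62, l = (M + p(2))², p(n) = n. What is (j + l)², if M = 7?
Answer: 121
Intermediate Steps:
l = 81 (l = (7 + 2)² = 9² = 81)
j = -70
(j + l)² = (-70 + 81)² = 11² = 121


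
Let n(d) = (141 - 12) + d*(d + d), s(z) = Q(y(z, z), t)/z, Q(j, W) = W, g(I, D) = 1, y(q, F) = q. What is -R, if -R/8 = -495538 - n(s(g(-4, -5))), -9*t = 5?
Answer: -321192616/81 ≈ -3.9653e+6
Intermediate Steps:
t = -5/9 (t = -⅑*5 = -5/9 ≈ -0.55556)
s(z) = -5/(9*z)
n(d) = 129 + 2*d² (n(d) = 129 + d*(2*d) = 129 + 2*d²)
R = 321192616/81 (R = -8*(-495538 - (129 + 2*(-5/9/1)²)) = -8*(-495538 - (129 + 2*(-5/9*1)²)) = -8*(-495538 - (129 + 2*(-5/9)²)) = -8*(-495538 - (129 + 2*(25/81))) = -8*(-495538 - (129 + 50/81)) = -8*(-495538 - 1*10499/81) = -8*(-495538 - 10499/81) = -8*(-40149077/81) = 321192616/81 ≈ 3.9653e+6)
-R = -1*321192616/81 = -321192616/81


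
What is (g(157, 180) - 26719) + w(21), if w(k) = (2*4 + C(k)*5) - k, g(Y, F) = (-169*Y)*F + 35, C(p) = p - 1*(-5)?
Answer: -4802507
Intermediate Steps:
C(p) = 5 + p (C(p) = p + 5 = 5 + p)
g(Y, F) = 35 - 169*F*Y (g(Y, F) = -169*F*Y + 35 = 35 - 169*F*Y)
w(k) = 33 + 4*k (w(k) = (2*4 + (5 + k)*5) - k = (8 + (25 + 5*k)) - k = (33 + 5*k) - k = 33 + 4*k)
(g(157, 180) - 26719) + w(21) = ((35 - 169*180*157) - 26719) + (33 + 4*21) = ((35 - 4775940) - 26719) + (33 + 84) = (-4775905 - 26719) + 117 = -4802624 + 117 = -4802507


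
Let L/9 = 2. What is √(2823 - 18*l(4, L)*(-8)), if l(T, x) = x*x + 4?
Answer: √50055 ≈ 223.73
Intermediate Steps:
L = 18 (L = 9*2 = 18)
l(T, x) = 4 + x² (l(T, x) = x² + 4 = 4 + x²)
√(2823 - 18*l(4, L)*(-8)) = √(2823 - 18*(4 + 18²)*(-8)) = √(2823 - 18*(4 + 324)*(-8)) = √(2823 - 18*328*(-8)) = √(2823 - 5904*(-8)) = √(2823 + 47232) = √50055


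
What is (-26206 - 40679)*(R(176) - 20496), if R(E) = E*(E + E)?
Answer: -2772784560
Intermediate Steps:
R(E) = 2*E**2 (R(E) = E*(2*E) = 2*E**2)
(-26206 - 40679)*(R(176) - 20496) = (-26206 - 40679)*(2*176**2 - 20496) = -66885*(2*30976 - 20496) = -66885*(61952 - 20496) = -66885*41456 = -2772784560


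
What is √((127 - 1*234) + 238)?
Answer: √131 ≈ 11.446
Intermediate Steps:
√((127 - 1*234) + 238) = √((127 - 234) + 238) = √(-107 + 238) = √131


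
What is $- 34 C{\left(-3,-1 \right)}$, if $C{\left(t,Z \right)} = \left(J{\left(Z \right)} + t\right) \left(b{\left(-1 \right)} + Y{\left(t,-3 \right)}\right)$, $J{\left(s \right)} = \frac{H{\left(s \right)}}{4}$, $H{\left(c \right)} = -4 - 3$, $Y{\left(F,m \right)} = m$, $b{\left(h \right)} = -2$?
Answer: $- \frac{1615}{2} \approx -807.5$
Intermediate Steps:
$H{\left(c \right)} = -7$
$J{\left(s \right)} = - \frac{7}{4}$
$C{\left(t,Z \right)} = \frac{35}{4} - 5 t$ ($C{\left(t,Z \right)} = \left(- \frac{7}{4} + t\right) \left(-2 - 3\right) = \left(- \frac{7}{4} + t\right) \left(-5\right) = \frac{35}{4} - 5 t$)
$- 34 C{\left(-3,-1 \right)} = - 34 \left(\frac{35}{4} - -15\right) = - 34 \left(\frac{35}{4} + 15\right) = \left(-34\right) \frac{95}{4} = - \frac{1615}{2}$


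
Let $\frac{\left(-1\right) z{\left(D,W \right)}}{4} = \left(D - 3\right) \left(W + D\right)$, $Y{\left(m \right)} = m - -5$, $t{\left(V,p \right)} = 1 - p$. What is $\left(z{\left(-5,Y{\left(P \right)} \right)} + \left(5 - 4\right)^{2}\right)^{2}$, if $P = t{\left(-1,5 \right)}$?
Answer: $16129$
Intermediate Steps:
$P = -4$ ($P = 1 - 5 = -4$)
$Y{\left(m \right)} = 5 + m$ ($Y{\left(m \right)} = m + 5 = 5 + m$)
$z{\left(D,W \right)} = - 4 \left(-3 + D\right) \left(D + W\right)$ ($z{\left(D,W \right)} = - 4 \left(D - 3\right) \left(W + D\right) = - 4 \left(-3 + D\right) \left(D + W\right)$)
$\left(z{\left(-5,Y{\left(P \right)} \right)} + \left(5 - 4\right)^{2}\right)^{2} = \left(\left(- 4 \left(-5\right)^{2} + 12 \left(-5\right) + 12 \left(5 - 4\right) - - 20 \left(5 - 4\right)\right) + \left(5 - 4\right)^{2}\right)^{2} = \left(\left(\left(-4\right) 25 - 60 + 12 \cdot 1 - \left(-20\right) 1\right) + 1^{2}\right)^{2} = \left(\left(-100 - 60 + 12 + 20\right) + 1\right)^{2} = \left(-128 + 1\right)^{2} = \left(-127\right)^{2} = 16129$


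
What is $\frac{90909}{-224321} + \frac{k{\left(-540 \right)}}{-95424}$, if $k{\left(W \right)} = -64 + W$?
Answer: $- \frac{2134852633}{5351401776} \approx -0.39893$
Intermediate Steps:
$\frac{90909}{-224321} + \frac{k{\left(-540 \right)}}{-95424} = \frac{90909}{-224321} + \frac{-64 - 540}{-95424} = 90909 \left(- \frac{1}{224321}\right) - - \frac{151}{23856} = - \frac{90909}{224321} + \frac{151}{23856} = - \frac{2134852633}{5351401776}$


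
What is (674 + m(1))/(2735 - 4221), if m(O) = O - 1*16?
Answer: -659/1486 ≈ -0.44347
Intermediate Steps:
m(O) = -16 + O (m(O) = O - 16 = -16 + O)
(674 + m(1))/(2735 - 4221) = (674 + (-16 + 1))/(2735 - 4221) = (674 - 15)/(-1486) = 659*(-1/1486) = -659/1486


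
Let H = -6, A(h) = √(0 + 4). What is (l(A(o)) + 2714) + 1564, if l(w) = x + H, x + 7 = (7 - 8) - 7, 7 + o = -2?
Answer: 4257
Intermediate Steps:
o = -9 (o = -7 - 2 = -9)
A(h) = 2 (A(h) = √4 = 2)
x = -15 (x = -7 + ((7 - 8) - 7) = -7 + (-1 - 7) = -7 - 8 = -15)
l(w) = -21 (l(w) = -15 - 6 = -21)
(l(A(o)) + 2714) + 1564 = (-21 + 2714) + 1564 = 2693 + 1564 = 4257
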